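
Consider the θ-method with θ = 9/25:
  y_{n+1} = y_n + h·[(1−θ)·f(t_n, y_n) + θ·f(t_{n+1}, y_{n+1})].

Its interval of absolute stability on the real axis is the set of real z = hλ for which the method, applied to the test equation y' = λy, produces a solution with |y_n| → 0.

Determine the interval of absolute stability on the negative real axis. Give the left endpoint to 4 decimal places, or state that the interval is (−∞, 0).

Test eqn y'=λy, z=hλ:
  y_{n+1} = y_n + z·[16/25·y_n + 9/25·y_{n+1}] ⇒ (1 − 9/25z)y_{n+1} = (1 + 16/25z)y_n
  Hence R(z) = (1 + 16/25z)/(1 − 9/25z).

Solve |R(x)|<1 on ℝ⁻.
x=-1.34: |R|=0.0961
R=−1: 1+16/25x = −1+9/25x ⇒ -7/25x=2 ⇒ x=2/(-7/25)=-7.1429
Confirm numerically:
  x=-6.673: |R|=0.96133 <1
  x=-4.341: |R|=0.69388 <1
  x=-2.939: |R|=0.42806 <1
  x=-7.406: |R|=1.02010 >1
  x=-7.188: |R|=1.00352 >1
  x=-7.172: |R|=1.00228 >1
So |R|<1 on (-7.1429, 0).

z∈(-7.1429,0).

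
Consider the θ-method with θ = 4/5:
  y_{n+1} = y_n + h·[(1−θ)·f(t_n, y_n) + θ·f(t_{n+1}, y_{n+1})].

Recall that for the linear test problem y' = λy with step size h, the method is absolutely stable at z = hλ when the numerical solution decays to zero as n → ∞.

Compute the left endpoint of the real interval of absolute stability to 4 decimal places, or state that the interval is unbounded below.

(−∞, 0) — no finite endpoint.

With y'=λy (z=hλ):
  y_{n+1} = y_n + z·[1/5·y_n + 4/5·y_{n+1}] ⇒ (1 − 4/5z)y_{n+1} = (1 + 1/5z)y_n
  so R(z) = (1 + 1/5z)/(1 − 4/5z).

Boundary: |R(x)|=1, x<0.
x=-1.17: |R|=0.3957
x=-2: |R|=0.2308
x=-10: |R|=0.1111
x=-100: |R|=0.2346
θ=4/5≥1/2 ⇒ |1+1/5x|<|1−4/5x| ∀x<0 ⇒ stable on all of ℝ⁻.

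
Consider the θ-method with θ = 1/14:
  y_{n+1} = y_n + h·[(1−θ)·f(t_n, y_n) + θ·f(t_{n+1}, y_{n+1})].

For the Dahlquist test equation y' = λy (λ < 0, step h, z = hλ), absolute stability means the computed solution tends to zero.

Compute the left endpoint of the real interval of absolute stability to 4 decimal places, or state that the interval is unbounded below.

left endpoint -2.3333.

On y'=λy, z=hλ:
  y_{n+1} = y_n + z·[13/14·y_n + 1/14·y_{n+1}] ⇒ (1 − 1/14z)y_{n+1} = (1 + 13/14z)y_n
  Hence R(z) = (1 + 13/14z)/(1 − 1/14z).

Need |R(x)|<1, x<0.
x=-0.84: |R|=0.2075
R=−1: 1+13/14x = −1+1/14x ⇒ -6/7x=2 ⇒ x=2/(-6/7)=-2.3333
Confirm numerically:
  x=-2.302: |R|=0.97694 <1
  x=-2.279: |R|=0.95995 <1
  x=-2.188: |R|=0.89227 <1
  x=-1.840: |R|=0.62626 <1
  x=-2.862: |R|=1.37623 >1
  x=-2.437: |R|=1.07568 >1
Stable set (-2.3333, 0).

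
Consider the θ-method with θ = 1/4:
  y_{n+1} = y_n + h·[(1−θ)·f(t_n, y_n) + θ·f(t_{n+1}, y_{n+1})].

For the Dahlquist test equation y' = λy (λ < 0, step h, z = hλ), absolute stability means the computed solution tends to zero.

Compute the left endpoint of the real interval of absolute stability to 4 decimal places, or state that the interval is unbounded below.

With y'=λy (z=hλ):
  y_{n+1} = y_n + z·[3/4·y_n + 1/4·y_{n+1}] ⇒ (1 − 1/4z)y_{n+1} = (1 + 3/4z)y_n
  R(z) = (1 + 3/4z)/(1 − 1/4z).

Solve |R(x)|<1 on ℝ⁻.
x=-1.65: |R|=0.1681
R=−1: 1+3/4x = −1+1/4x ⇒ -1/2x=2 ⇒ x=2/(-1/2)=-4.0000
Confirm numerically:
  x=-3.679: |R|=0.91640 <1
  x=-2.433: |R|=0.51282 <1
  x=-2.017: |R|=0.34087 <1
  x=-1.698: |R|=0.19200 <1
  x=-4.488: |R|=1.11499 >1
  x=-4.428: |R|=1.10157 >1
  x=-4.306: |R|=1.07368 >1
Stable set (-4.0000, 0).

z* = -4.0000.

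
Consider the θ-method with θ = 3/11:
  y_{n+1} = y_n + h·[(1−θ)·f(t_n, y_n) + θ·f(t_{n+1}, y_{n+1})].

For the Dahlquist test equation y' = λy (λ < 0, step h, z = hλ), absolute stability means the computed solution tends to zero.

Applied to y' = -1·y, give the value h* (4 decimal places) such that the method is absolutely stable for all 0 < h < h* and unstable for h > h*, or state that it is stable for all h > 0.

(-4.4000,0); λ=-1 ⇒ h* = (22/5)/1 = 4.4000.

With y'=λy (z=hλ):
  y_{n+1} = y_n + z·[8/11·y_n + 3/11·y_{n+1}] ⇒ (1 − 3/11z)y_{n+1} = (1 + 8/11z)y_n
  Hence R(z) = (1 + 8/11z)/(1 − 3/11z).

Need |R(x)|<1, x<0.
x=-1.3: |R|=0.0403
R=−1: 1+8/11x = −1+3/11x ⇒ -5/11x=2 ⇒ x=2/(-5/11)=-4.4000
Confirm numerically:
  x=-3.430: |R|=0.77219 <1
  x=-3.348: |R|=0.75005 <1
  x=-2.960: |R|=0.63783 <1
  x=-2.292: |R|=0.41038 <1
  x=-4.675: |R|=1.05495 >1
  x=-4.456: |R|=1.01149 >1
So |R|<1 on (-4.4000, 0).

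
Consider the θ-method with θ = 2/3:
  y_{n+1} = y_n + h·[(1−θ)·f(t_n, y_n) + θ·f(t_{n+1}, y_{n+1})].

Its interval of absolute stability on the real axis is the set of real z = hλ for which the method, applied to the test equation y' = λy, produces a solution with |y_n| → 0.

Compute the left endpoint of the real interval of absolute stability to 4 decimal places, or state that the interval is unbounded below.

interval (−∞, 0).

Set f=λy, z=hλ:
  y_{n+1} = y_n + z·[1/3·y_n + 2/3·y_{n+1}] ⇒ (1 − 2/3z)y_{n+1} = (1 + 1/3z)y_n
  so R(z) = (1 + 1/3z)/(1 − 2/3z).

Boundary: |R(x)|=1, x<0.
x=-1.61: |R|=0.2235
x=-2: |R|=0.1429
x=-10: |R|=0.3043
x=-100: |R|=0.4778
θ=2/3≥1/2 ⇒ |1+1/3x|<|1−2/3x| ∀x<0 ⇒ unbounded interval.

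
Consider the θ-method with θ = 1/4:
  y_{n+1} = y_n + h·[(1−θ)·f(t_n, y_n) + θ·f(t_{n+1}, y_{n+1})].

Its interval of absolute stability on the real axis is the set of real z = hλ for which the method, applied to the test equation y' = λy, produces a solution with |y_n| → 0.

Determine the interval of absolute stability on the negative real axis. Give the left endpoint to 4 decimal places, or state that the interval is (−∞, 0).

(-4.0000, 0).

On y'=λy, z=hλ:
  y_{n+1} = y_n + z·[3/4·y_n + 1/4·y_{n+1}] ⇒ (1 − 1/4z)y_{n+1} = (1 + 3/4z)y_n
  Hence R(z) = (1 + 3/4z)/(1 − 1/4z).

Solve |R(x)|<1 on ℝ⁻.
x=-1.36: |R|=0.0149
R=−1: 1+3/4x = −1+1/4x ⇒ -1/2x=2 ⇒ x=2/(-1/2)=-4.0000
Confirm numerically:
  x=-3.606: |R|=0.89640 <1
  x=-2.438: |R|=0.51476 <1
  x=-1.611: |R|=0.14846 <1
  x=-4.125: |R|=1.03077 >1
  x=-4.104: |R|=1.02567 >1
Interval (-4.0000, 0).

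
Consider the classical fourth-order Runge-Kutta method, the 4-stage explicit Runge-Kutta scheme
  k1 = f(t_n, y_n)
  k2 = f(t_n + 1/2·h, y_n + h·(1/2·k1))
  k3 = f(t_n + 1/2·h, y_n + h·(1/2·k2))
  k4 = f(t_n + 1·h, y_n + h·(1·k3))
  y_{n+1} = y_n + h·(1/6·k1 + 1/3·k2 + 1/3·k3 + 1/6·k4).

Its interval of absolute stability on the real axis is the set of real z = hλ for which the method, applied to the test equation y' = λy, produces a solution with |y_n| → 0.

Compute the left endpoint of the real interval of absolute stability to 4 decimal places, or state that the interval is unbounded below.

z* = -2.7853.

Set f=λy, z=hλ:
  order 4, 4-stage ⇒ R(z)=1+z+z^2/2+z^3/6+z^4/24
  (e.g. R(-1.62)=0.27059, |R|=0.27059)

Solve |R(x)|<1 on ℝ⁻.
x=-1.62: |R|=0.2706
|R(-3.15)|=1.7043 |R(-2.79)|=1.0071 |R(-0.93)|=0.3996
Bisect:
  x_lo=-3.6018 |R|=3.1094  x_hi=-0.1632 |R|=0.8494
  mid=-1.88251 |R|=0.30081 →hi
  mid=-2.74215 |R|=0.93687 →hi
  mid=-3.17196 |R|=1.75762 →lo
  mid=-2.95705 |R|=1.29139 →lo
  mid=-2.84960 |R|=1.10136 →lo
  mid=-2.79587 |R|=1.01607 →lo
  mid=-2.76901 |R|=0.97572 →hi
  ...
  [-2.78538,-2.78517] ⇒ x*=-2.7853
Stable set (-2.7853, 0).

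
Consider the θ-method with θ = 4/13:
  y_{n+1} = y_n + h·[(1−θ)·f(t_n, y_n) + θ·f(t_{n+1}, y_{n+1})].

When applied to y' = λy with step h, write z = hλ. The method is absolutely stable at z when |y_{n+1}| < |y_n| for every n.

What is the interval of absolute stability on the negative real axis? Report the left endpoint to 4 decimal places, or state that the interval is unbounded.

z∈(-5.2000,0).

Test eqn y'=λy, z=hλ:
  y_{n+1} = y_n + z·[9/13·y_n + 4/13·y_{n+1}] ⇒ (1 − 4/13z)y_{n+1} = (1 + 9/13z)y_n
  Hence R(z) = (1 + 9/13z)/(1 − 4/13z).

Boundary: |R(x)|=1, x<0.
x=-1.64: |R|=0.0900
R=−1: 1+9/13x = −1+4/13x ⇒ -5/13x=2 ⇒ x=2/(-5/13)=-5.2000
Confirm numerically:
  x=-2.789: |R|=0.50095 <1
  x=-2.749: |R|=0.48929 <1
  x=-2.439: |R|=0.39335 <1
  x=-5.751: |R|=1.07652 >1
  x=-5.738: |R|=1.07482 >1
  x=-5.486: |R|=1.04092 >1
Stable set (-5.2000, 0).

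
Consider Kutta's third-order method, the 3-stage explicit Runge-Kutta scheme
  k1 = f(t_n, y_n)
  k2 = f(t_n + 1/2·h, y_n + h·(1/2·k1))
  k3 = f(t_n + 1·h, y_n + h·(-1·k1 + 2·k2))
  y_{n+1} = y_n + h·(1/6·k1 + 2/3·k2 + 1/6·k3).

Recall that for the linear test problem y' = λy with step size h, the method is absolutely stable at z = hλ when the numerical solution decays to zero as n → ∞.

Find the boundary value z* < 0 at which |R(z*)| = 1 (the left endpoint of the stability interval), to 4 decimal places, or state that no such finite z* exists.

left endpoint -2.5127.

On y'=λy, z=hλ:
  order 3, 3-stage ⇒ R(z)=1+z+z^2/2+z^3/6
  (e.g. R(-1.68)=-0.05907, |R|=0.05907)

Boundary: |R(x)|=1, x<0.
x=-1.68: |R|=0.0591
|R(-2.8)|=1.5387 |R(-2.61)|=1.1672 |R(-1.37)|=0.1399
Bisect:
  x_lo=-2.9658 |R|=1.9158  x_hi=-0.3137 |R|=0.7304
  mid=-1.63975 |R|=0.03018 →hi
  mid=-2.30280 |R|=0.68660 →hi
  mid=-2.63432 |R|=1.21137 →lo
  mid=-2.46856 |R|=0.92881 →hi
  mid=-2.55144 |R|=1.06477 →lo
  mid=-2.51000 |R|=0.99549 →hi
  mid=-2.53072 |R|=1.02980 →lo
  ...
  [-2.51275,-2.51259] ⇒ x*=-2.5127
Interval (-2.5127, 0).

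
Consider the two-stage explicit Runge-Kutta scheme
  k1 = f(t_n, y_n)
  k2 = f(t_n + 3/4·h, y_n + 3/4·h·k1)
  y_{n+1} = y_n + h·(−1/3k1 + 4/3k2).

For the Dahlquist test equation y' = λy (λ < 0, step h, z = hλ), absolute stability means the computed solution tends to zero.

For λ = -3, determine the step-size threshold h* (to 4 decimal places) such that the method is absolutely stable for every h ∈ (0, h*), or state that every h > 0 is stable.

(-1.0000,0); λ=-3 ⇒ h* = (1)/3 = 0.3333.

Test eqn y'=λy, z=hλ:
  k1=λy_n ⇒ h·k1=z·y_n;  k2=λ(1+3/4z)y_n ⇒ h·k2=z(1+3/4z)y_n
  y_{n+1}/y_n = 1 − 1/3z + 4/3z(1+3/4z) = 1 + z + z²
  Hence R(z) = 1 + z + z².

Boundary: |R(x)|=1, x<0.
x=-0.91: |R|=0.9181
R=1: x+1x²=0 ⇒ x=−1=-1.0000; min R=1−1/(4·1)=0.7500>−1
Confirm numerically:
  x=-0.737: |R|=0.80617 <1
  x=-0.704: |R|=0.79162 <1
  x=-0.633: |R|=0.76769 <1
  x=-0.624: |R|=0.76538 <1
  x=-1.258: |R|=1.32456 >1
  x=-1.093: |R|=1.10165 >1
  x=-1.067: |R|=1.07149 >1
Stable set (-1.0000, 0).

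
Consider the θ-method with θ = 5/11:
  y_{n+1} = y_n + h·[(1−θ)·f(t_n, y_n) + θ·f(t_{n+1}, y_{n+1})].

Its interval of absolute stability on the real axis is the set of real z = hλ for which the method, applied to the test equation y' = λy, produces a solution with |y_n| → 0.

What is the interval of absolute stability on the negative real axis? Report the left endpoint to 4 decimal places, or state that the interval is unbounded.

Set f=λy, z=hλ:
  y_{n+1} = y_n + z·[6/11·y_n + 5/11·y_{n+1}] ⇒ (1 − 5/11z)y_{n+1} = (1 + 6/11z)y_n
  Hence R(z) = (1 + 6/11z)/(1 − 5/11z).

Find x<0 with |R(x)|<1.
x=-1.04: |R|=0.2938
R=−1: 1+6/11x = −1+5/11x ⇒ -1/11x=2 ⇒ x=2/(-1/11)=-22.0000
Confirm numerically:
  x=-20.477: |R|=0.98657 <1
  x=-14.479: |R|=0.90981 <1
  x=-13.580: |R|=0.89328 <1
  x=-10.089: |R|=0.80615 <1
  x=-22.210: |R|=1.00172 >1
  x=-22.180: |R|=1.00148 >1
So |R|<1 on (-22.0000, 0).

(-22.0000, 0).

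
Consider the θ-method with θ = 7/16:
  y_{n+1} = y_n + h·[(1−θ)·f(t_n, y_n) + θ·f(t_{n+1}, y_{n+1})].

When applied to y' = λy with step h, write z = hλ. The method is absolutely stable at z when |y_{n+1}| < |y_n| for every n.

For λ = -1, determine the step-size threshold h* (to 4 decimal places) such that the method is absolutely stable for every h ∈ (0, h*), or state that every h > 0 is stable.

Test eqn y'=λy, z=hλ:
  y_{n+1} = y_n + z·[9/16·y_n + 7/16·y_{n+1}] ⇒ (1 − 7/16z)y_{n+1} = (1 + 9/16z)y_n
  so R(z) = (1 + 9/16z)/(1 − 7/16z).

Find x<0 with |R(x)|<1.
x=-0.31: |R|=0.7270
R=−1: 1+9/16x = −1+7/16x ⇒ -1/8x=2 ⇒ x=2/(-1/8)=-16.0000
Confirm numerically:
  x=-13.535: |R|=0.95548 <1
  x=-10.963: |R|=0.89137 <1
  x=-10.046: |R|=0.86205 <1
  x=-6.548: |R|=0.69429 <1
  x=-16.580: |R|=1.00878 >1
  x=-16.501: |R|=1.00762 >1
  x=-16.257: |R|=1.00396 >1
Interval (-16.0000, 0).

(-16.0000,0); λ=-1 ⇒ h* = (16)/1 = 16.0000.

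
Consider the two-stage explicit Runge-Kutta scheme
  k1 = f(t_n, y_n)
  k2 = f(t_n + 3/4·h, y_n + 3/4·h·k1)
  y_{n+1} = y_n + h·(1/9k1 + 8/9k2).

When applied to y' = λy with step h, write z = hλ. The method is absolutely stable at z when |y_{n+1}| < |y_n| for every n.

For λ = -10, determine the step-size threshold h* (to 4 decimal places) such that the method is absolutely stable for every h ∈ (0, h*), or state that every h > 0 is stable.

With y'=λy (z=hλ):
  k1=λy_n ⇒ h·k1=z·y_n;  k2=λ(1+3/4z)y_n ⇒ h·k2=z(1+3/4z)y_n
  y_{n+1}/y_n = 1 + 1/9z + 8/9z(1+3/4z) = 1 + z + 2/3z²
  ⇒ R(z) = 1 + z + 2/3z².

Solve |R(x)|<1 on ℝ⁻.
x=-0.56: |R|=0.6491
R=1: x+2/3x²=0 ⇒ x=−3/2=-1.5000; min R=1−1/(4·2/3)=0.6250>−1
Confirm numerically:
  x=-1.306: |R|=0.83109 <1
  x=-1.121: |R|=0.71676 <1
  x=-0.633: |R|=0.63413 <1
  x=-2.047: |R|=1.74647 >1
  x=-1.969: |R|=1.61564 >1
  x=-1.706: |R|=1.23429 >1
Interval (-1.5000, 0).

(-1.5000,0); λ=-10 ⇒ h* = (3/2)/10 = 0.1500.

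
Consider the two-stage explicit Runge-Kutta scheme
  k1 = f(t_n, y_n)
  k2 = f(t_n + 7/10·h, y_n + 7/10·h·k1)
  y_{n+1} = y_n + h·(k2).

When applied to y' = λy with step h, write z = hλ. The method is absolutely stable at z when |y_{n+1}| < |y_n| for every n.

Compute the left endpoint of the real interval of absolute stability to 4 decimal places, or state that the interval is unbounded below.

On y'=λy, z=hλ:
  k1=λy_n ⇒ h·k1=z·y_n;  k2=λ(1+7/10z)y_n ⇒ h·k2=z(1+7/10z)y_n
  y_{n+1}/y_n = 1 + z(1+7/10z) = 1 + z + 7/10z²
  Hence R(z) = 1 + z + 7/10z².

Solve |R(x)|<1 on ℝ⁻.
x=-1.03: |R|=0.7126
R=1: x+7/10x²=0 ⇒ x=−10/7=-1.4286; min R=1−1/(4·7/10)=0.6429>−1
Confirm numerically:
  x=-1.275: |R|=0.86294 <1
  x=-1.036: |R|=0.71531 <1
  x=-0.780: |R|=0.64588 <1
  x=-0.618: |R|=0.64935 <1
  x=-2.026: |R|=1.84727 >1
  x=-1.710: |R|=1.33687 >1
  x=-1.581: |R|=1.16869 >1
Interval (-1.4286, 0).

left endpoint -1.4286.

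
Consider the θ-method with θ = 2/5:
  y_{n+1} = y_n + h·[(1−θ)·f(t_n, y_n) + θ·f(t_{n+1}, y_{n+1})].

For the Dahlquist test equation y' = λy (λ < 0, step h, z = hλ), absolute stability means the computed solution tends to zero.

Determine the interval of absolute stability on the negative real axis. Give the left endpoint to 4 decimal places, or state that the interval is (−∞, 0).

(-10.0000, 0).

With y'=λy (z=hλ):
  y_{n+1} = y_n + z·[3/5·y_n + 2/5·y_{n+1}] ⇒ (1 − 2/5z)y_{n+1} = (1 + 3/5z)y_n
  so R(z) = (1 + 3/5z)/(1 − 2/5z).

Solve |R(x)|<1 on ℝ⁻.
x=-1.63: |R|=0.0133
R=−1: 1+3/5x = −1+2/5x ⇒ -1/5x=2 ⇒ x=2/(-1/5)=-10.0000
Confirm numerically:
  x=-9.289: |R|=0.96984 <1
  x=-6.388: |R|=0.79680 <1
  x=-4.923: |R|=0.65802 <1
  x=-4.648: |R|=0.62563 <1
  x=-10.575: |R|=1.02199 >1
  x=-10.337: |R|=1.01313 >1
  x=-10.247: |R|=1.00969 >1
So |R|<1 on (-10.0000, 0).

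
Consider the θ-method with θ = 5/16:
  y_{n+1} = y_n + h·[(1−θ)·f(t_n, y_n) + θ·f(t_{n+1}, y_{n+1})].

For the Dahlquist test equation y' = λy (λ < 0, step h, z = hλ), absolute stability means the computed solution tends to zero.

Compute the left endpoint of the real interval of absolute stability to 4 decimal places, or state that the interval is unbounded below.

z* = -5.3333.

With y'=λy (z=hλ):
  y_{n+1} = y_n + z·[11/16·y_n + 5/16·y_{n+1}] ⇒ (1 − 5/16z)y_{n+1} = (1 + 11/16z)y_n
  R(z) = (1 + 11/16z)/(1 − 5/16z).

Need |R(x)|<1, x<0.
x=-0.75: |R|=0.3924
R=−1: 1+11/16x = −1+5/16x ⇒ -3/8x=2 ⇒ x=2/(-3/8)=-5.3333
Confirm numerically:
  x=-5.095: |R|=0.96552 <1
  x=-4.946: |R|=0.94294 <1
  x=-2.466: |R|=0.39273 <1
  x=-5.814: |R|=1.06399 >1
  x=-5.698: |R|=1.04918 >1
Stable set (-5.3333, 0).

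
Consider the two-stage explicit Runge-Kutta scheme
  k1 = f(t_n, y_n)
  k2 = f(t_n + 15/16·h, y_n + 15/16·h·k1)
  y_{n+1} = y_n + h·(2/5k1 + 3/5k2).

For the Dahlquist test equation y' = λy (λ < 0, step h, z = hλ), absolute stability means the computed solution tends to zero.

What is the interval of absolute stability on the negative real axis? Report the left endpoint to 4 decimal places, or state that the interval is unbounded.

z∈(-1.7778,0).

Set f=λy, z=hλ:
  k1=λy_n ⇒ h·k1=z·y_n;  k2=λ(1+15/16z)y_n ⇒ h·k2=z(1+15/16z)y_n
  y_{n+1}/y_n = 1 + 2/5z + 3/5z(1+15/16z) = 1 + z + 9/16z²
  so R(z) = 1 + z + 9/16z².

Boundary: |R(x)|=1, x<0.
x=-1.6: |R|=0.8400
R=1: x+9/16x²=0 ⇒ x=−16/9=-1.7778; min R=1−1/(4·9/16)=0.5556>−1
Confirm numerically:
  x=-1.544: |R|=0.79696 <1
  x=-1.436: |R|=0.72393 <1
  x=-1.077: |R|=0.57546 <1
  x=-0.743: |R|=0.56753 <1
  x=-2.356: |R|=1.76629 >1
  x=-2.219: |R|=1.55073 >1
Stable set (-1.7778, 0).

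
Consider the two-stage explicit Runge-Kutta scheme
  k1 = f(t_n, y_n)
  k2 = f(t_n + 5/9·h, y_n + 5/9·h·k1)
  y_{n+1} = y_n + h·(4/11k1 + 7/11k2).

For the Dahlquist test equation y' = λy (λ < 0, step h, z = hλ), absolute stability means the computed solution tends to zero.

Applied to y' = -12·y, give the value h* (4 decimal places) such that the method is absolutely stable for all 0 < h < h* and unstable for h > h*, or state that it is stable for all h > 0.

(-2.8286,0); λ=-12 ⇒ h* = (99/35)/12 = 0.2357.

Test eqn y'=λy, z=hλ:
  k1=λy_n ⇒ h·k1=z·y_n;  k2=λ(1+5/9z)y_n ⇒ h·k2=z(1+5/9z)y_n
  y_{n+1}/y_n = 1 + 4/11z + 7/11z(1+5/9z) = 1 + z + 35/99z²
  R(z) = 1 + z + 35/99z².

Boundary: |R(x)|=1, x<0.
x=-1.71: |R|=0.3238
R=1: x+35/99x²=0 ⇒ x=−99/35=-2.8286; min R=1−1/(4·35/99)=0.2929>−1
Confirm numerically:
  x=-2.804: |R|=0.97564 <1
  x=-2.473: |R|=0.68913 <1
  x=-1.768: |R|=0.33709 <1
  x=-1.276: |R|=0.29962 <1
  x=-3.412: |R|=1.70377 >1
  x=-3.216: |R|=1.44049 >1
Interval (-2.8286, 0).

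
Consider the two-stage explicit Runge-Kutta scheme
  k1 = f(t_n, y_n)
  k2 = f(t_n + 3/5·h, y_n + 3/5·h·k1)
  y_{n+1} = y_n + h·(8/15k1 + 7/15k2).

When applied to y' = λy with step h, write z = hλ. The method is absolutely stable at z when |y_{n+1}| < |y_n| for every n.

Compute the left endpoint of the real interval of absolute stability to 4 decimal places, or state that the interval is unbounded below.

z* = -3.5714.

With y'=λy (z=hλ):
  k1=λy_n ⇒ h·k1=z·y_n;  k2=λ(1+3/5z)y_n ⇒ h·k2=z(1+3/5z)y_n
  y_{n+1}/y_n = 1 + 8/15z + 7/15z(1+3/5z) = 1 + z + 7/25z²
  R(z) = 1 + z + 7/25z².

Solve |R(x)|<1 on ℝ⁻.
x=-0.49: |R|=0.5772
R=1: x+7/25x²=0 ⇒ x=−25/7=-3.5714; min R=1−1/(4·7/25)=0.1071>−1
Confirm numerically:
  x=-3.068: |R|=0.56753 <1
  x=-2.568: |R|=0.27849 <1
  x=-2.520: |R|=0.25811 <1
  x=-1.484: |R|=0.13263 <1
  x=-3.864: |R|=1.31654 >1
  x=-3.809: |R|=1.25337 >1
  x=-3.778: |R|=1.21852 >1
Stable set (-3.5714, 0).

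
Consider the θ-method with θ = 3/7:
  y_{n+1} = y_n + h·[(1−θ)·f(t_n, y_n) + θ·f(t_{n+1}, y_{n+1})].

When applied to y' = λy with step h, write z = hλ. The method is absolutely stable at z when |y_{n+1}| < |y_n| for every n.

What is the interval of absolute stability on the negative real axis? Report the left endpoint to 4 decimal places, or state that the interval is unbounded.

z∈(-14.0000,0).

With y'=λy (z=hλ):
  y_{n+1} = y_n + z·[4/7·y_n + 3/7·y_{n+1}] ⇒ (1 − 3/7z)y_{n+1} = (1 + 4/7z)y_n
  ⇒ R(z) = (1 + 4/7z)/(1 − 3/7z).

Boundary: |R(x)|=1, x<0.
x=-0.47: |R|=0.6088
R=−1: 1+4/7x = −1+3/7x ⇒ -1/7x=2 ⇒ x=2/(-1/7)=-14.0000
Confirm numerically:
  x=-12.687: |R|=0.97086 <1
  x=-12.599: |R|=0.96873 <1
  x=-6.547: |R|=0.72024 <1
  x=-5.915: |R|=0.67327 <1
  x=-14.373: |R|=1.00744 >1
  x=-14.290: |R|=1.00582 >1
So |R|<1 on (-14.0000, 0).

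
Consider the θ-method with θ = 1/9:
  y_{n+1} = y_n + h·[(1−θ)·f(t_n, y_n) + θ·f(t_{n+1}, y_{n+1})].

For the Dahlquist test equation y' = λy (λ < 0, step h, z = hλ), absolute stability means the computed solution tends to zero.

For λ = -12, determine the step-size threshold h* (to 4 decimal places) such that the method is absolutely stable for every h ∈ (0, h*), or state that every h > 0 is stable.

(-2.5714,0); λ=-12 ⇒ h* = (18/7)/12 = 0.2143.

Test eqn y'=λy, z=hλ:
  y_{n+1} = y_n + z·[8/9·y_n + 1/9·y_{n+1}] ⇒ (1 − 1/9z)y_{n+1} = (1 + 8/9z)y_n
  Hence R(z) = (1 + 8/9z)/(1 − 1/9z).

Solve |R(x)|<1 on ℝ⁻.
x=-0.61: |R|=0.4287
R=−1: 1+8/9x = −1+1/9x ⇒ -7/9x=2 ⇒ x=2/(-7/9)=-2.5714
Confirm numerically:
  x=-1.835: |R|=0.52423 <1
  x=-1.770: |R|=0.47911 <1
  x=-1.570: |R|=0.33680 <1
  x=-1.450: |R|=0.24880 <1
  x=-2.994: |R|=1.24662 >1
  x=-2.667: |R|=1.05734 >1
Stable set (-2.5714, 0).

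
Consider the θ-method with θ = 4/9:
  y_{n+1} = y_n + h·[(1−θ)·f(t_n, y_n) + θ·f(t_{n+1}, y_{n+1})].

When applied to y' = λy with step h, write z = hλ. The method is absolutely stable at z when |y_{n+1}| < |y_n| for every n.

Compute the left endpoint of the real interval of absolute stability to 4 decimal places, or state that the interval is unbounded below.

z* = -18.0000.

With y'=λy (z=hλ):
  y_{n+1} = y_n + z·[5/9·y_n + 4/9·y_{n+1}] ⇒ (1 − 4/9z)y_{n+1} = (1 + 5/9z)y_n
  Hence R(z) = (1 + 5/9z)/(1 − 4/9z).

Boundary: |R(x)|=1, x<0.
x=-0.48: |R|=0.6044
R=−1: 1+5/9x = −1+4/9x ⇒ -1/9x=2 ⇒ x=2/(-1/9)=-18.0000
Confirm numerically:
  x=-17.670: |R|=0.99586 <1
  x=-16.894: |R|=0.98556 <1
  x=-13.452: |R|=0.92759 <1
  x=-7.909: |R|=0.75167 <1
  x=-18.479: |R|=1.00578 >1
  x=-18.173: |R|=1.00212 >1
So |R|<1 on (-18.0000, 0).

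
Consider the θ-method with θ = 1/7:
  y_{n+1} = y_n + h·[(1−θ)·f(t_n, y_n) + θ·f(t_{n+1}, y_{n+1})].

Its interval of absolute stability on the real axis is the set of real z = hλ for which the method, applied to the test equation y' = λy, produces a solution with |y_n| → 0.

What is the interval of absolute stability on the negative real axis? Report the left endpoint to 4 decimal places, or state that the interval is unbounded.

With y'=λy (z=hλ):
  y_{n+1} = y_n + z·[6/7·y_n + 1/7·y_{n+1}] ⇒ (1 − 1/7z)y_{n+1} = (1 + 6/7z)y_n
  ⇒ R(z) = (1 + 6/7z)/(1 − 1/7z).

Solve |R(x)|<1 on ℝ⁻.
x=-1.14: |R|=0.0197
R=−1: 1+6/7x = −1+1/7x ⇒ -5/7x=2 ⇒ x=2/(-5/7)=-2.8000
Confirm numerically:
  x=-2.666: |R|=0.93068 <1
  x=-2.259: |R|=0.70785 <1
  x=-2.093: |R|=0.61124 <1
  x=-3.187: |R|=1.18995 >1
  x=-3.053: |R|=1.12583 >1
Interval (-2.8000, 0).

(-2.8000, 0).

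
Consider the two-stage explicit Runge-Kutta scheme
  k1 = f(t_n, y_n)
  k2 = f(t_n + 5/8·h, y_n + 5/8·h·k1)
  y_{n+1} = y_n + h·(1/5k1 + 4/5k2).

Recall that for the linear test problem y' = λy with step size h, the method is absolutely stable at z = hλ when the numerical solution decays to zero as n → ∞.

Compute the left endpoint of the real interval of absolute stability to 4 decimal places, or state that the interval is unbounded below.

left endpoint -2.0000.

On y'=λy, z=hλ:
  k1=λy_n ⇒ h·k1=z·y_n;  k2=λ(1+5/8z)y_n ⇒ h·k2=z(1+5/8z)y_n
  y_{n+1}/y_n = 1 + 1/5z + 4/5z(1+5/8z) = 1 + z + 1/2z²
  Hence R(z) = 1 + z + 1/2z².

Need |R(x)|<1, x<0.
x=-0.43: |R|=0.6624
R=1: x+1/2x²=0 ⇒ x=−2=-2.0000; min R=1−1/(4·1/2)=0.5000>−1
Confirm numerically:
  x=-0.956: |R|=0.50097 <1
  x=-0.871: |R|=0.50832 <1
  x=-0.810: |R|=0.51805 <1
  x=-2.333: |R|=1.38844 >1
  x=-2.165: |R|=1.17861 >1
Interval (-2.0000, 0).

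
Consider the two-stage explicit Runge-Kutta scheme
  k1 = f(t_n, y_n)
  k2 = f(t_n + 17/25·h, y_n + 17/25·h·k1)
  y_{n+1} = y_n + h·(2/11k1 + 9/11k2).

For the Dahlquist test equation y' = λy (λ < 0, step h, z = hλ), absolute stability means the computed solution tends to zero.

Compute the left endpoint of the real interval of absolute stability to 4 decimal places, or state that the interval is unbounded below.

Set f=λy, z=hλ:
  k1=λy_n ⇒ h·k1=z·y_n;  k2=λ(1+17/25z)y_n ⇒ h·k2=z(1+17/25z)y_n
  y_{n+1}/y_n = 1 + 2/11z + 9/11z(1+17/25z) = 1 + z + 153/275z²
  Hence R(z) = 1 + z + 153/275z².

Need |R(x)|<1, x<0.
x=-0.83: |R|=0.5533
R=1: x+153/275x²=0 ⇒ x=−275/153=-1.7974; min R=1−1/(4·153/275)=0.5507>−1
Confirm numerically:
  x=-1.464: |R|=0.72845 <1
  x=-1.245: |R|=0.61738 <1
  x=-1.226: |R|=0.61026 <1
  x=-1.034: |R|=0.56084 <1
  x=-2.336: |R|=1.70002 >1
  x=-1.858: |R|=1.06266 >1
Interval (-1.7974, 0).

z* = -1.7974.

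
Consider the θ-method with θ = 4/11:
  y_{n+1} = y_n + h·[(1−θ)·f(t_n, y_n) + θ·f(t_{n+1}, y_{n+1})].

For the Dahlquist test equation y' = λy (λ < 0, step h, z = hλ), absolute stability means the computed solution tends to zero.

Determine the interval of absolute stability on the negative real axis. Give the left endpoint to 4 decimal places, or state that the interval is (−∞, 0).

On y'=λy, z=hλ:
  y_{n+1} = y_n + z·[7/11·y_n + 4/11·y_{n+1}] ⇒ (1 − 4/11z)y_{n+1} = (1 + 7/11z)y_n
  ⇒ R(z) = (1 + 7/11z)/(1 − 4/11z).

Need |R(x)|<1, x<0.
x=-1.23: |R|=0.1501
R=−1: 1+7/11x = −1+4/11x ⇒ -3/11x=2 ⇒ x=2/(-3/11)=-7.3333
Confirm numerically:
  x=-4.825: |R|=0.75165 <1
  x=-4.726: |R|=0.73843 <1
  x=-3.445: |R|=0.52926 <1
  x=-7.909: |R|=1.04051 >1
  x=-7.792: |R|=1.03263 >1
  x=-7.517: |R|=1.01342 >1
Stable set (-7.3333, 0).

z∈(-7.3333,0).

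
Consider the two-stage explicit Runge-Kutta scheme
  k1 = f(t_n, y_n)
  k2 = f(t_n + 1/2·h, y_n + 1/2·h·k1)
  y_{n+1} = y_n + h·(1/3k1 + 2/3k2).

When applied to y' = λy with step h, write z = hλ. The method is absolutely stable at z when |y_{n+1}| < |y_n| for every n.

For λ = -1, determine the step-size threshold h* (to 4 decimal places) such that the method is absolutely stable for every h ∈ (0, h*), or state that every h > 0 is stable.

On y'=λy, z=hλ:
  k1=λy_n ⇒ h·k1=z·y_n;  k2=λ(1+1/2z)y_n ⇒ h·k2=z(1+1/2z)y_n
  y_{n+1}/y_n = 1 + 1/3z + 2/3z(1+1/2z) = 1 + z + 1/3z²
  Hence R(z) = 1 + z + 1/3z².

Need |R(x)|<1, x<0.
x=-1.3: |R|=0.2633
R=1: x+1/3x²=0 ⇒ x=−3=-3.0000; min R=1−1/(4·1/3)=0.2500>−1
Confirm numerically:
  x=-2.928: |R|=0.92973 <1
  x=-2.610: |R|=0.66070 <1
  x=-1.740: |R|=0.26920 <1
  x=-3.298: |R|=1.32760 >1
  x=-3.062: |R|=1.06328 >1
So |R|<1 on (-3.0000, 0).

(-3.0000,0); λ=-1 ⇒ h* = (3)/1 = 3.0000.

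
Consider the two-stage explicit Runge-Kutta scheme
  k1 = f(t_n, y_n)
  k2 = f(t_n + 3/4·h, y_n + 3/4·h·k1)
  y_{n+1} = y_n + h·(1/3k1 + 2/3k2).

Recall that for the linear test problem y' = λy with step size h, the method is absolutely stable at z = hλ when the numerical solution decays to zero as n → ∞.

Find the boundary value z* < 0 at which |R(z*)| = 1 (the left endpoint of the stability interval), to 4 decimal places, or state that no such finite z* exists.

On y'=λy, z=hλ:
  k1=λy_n ⇒ h·k1=z·y_n;  k2=λ(1+3/4z)y_n ⇒ h·k2=z(1+3/4z)y_n
  y_{n+1}/y_n = 1 + 1/3z + 2/3z(1+3/4z) = 1 + z + 1/2z²
  Hence R(z) = 1 + z + 1/2z².

Boundary: |R(x)|=1, x<0.
x=-0.66: |R|=0.5578
R=1: x+1/2x²=0 ⇒ x=−2=-2.0000; min R=1−1/(4·1/2)=0.5000>−1
Confirm numerically:
  x=-1.620: |R|=0.69220 <1
  x=-1.355: |R|=0.56301 <1
  x=-0.973: |R|=0.50036 <1
  x=-2.560: |R|=1.71680 >1
  x=-2.520: |R|=1.65520 >1
Stable set (-2.0000, 0).

left endpoint -2.0000.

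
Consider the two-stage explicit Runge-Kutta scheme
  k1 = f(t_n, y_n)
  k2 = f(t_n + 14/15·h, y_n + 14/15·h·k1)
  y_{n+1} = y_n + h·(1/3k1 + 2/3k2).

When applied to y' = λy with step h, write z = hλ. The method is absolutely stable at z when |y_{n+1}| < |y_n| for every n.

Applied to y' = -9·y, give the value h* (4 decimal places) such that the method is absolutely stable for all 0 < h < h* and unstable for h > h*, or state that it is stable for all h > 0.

(-1.6071,0); λ=-9 ⇒ h* = (45/28)/9 = 0.1786.

Set f=λy, z=hλ:
  k1=λy_n ⇒ h·k1=z·y_n;  k2=λ(1+14/15z)y_n ⇒ h·k2=z(1+14/15z)y_n
  y_{n+1}/y_n = 1 + 1/3z + 2/3z(1+14/15z) = 1 + z + 28/45z²
  Hence R(z) = 1 + z + 28/45z².

Find x<0 with |R(x)|<1.
x=-0.44: |R|=0.6805
R=1: x+28/45x²=0 ⇒ x=−45/28=-1.6071; min R=1−1/(4·28/45)=0.5982>−1
Confirm numerically:
  x=-1.582: |R|=0.97525 <1
  x=-1.520: |R|=0.91758 <1
  x=-1.206: |R|=0.69898 <1
  x=-0.895: |R|=0.60342 <1
  x=-2.190: |R|=1.79424 >1
  x=-1.870: |R|=1.30585 >1
  x=-1.652: |R|=1.04611 >1
So |R|<1 on (-1.6071, 0).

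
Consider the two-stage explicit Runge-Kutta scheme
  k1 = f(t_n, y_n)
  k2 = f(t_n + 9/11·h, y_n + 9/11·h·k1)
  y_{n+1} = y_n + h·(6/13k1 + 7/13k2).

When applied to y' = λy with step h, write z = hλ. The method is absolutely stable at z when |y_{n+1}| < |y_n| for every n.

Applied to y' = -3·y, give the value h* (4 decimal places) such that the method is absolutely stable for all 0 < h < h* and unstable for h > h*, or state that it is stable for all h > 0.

(-2.2698,0); λ=-3 ⇒ h* = (143/63)/3 = 0.7566.

On y'=λy, z=hλ:
  k1=λy_n ⇒ h·k1=z·y_n;  k2=λ(1+9/11z)y_n ⇒ h·k2=z(1+9/11z)y_n
  y_{n+1}/y_n = 1 + 6/13z + 7/13z(1+9/11z) = 1 + z + 63/143z²
  Hence R(z) = 1 + z + 63/143z².

Need |R(x)|<1, x<0.
x=-0.74: |R|=0.5013
R=1: x+63/143x²=0 ⇒ x=−143/63=-2.2698; min R=1−1/(4·63/143)=0.4325>−1
Confirm numerically:
  x=-2.030: |R|=0.78550 <1
  x=-1.942: |R|=0.71951 <1
  x=-1.409: |R|=0.46563 <1
  x=-2.451: |R|=1.19562 >1
  x=-2.403: |R|=1.14097 >1
  x=-2.291: |R|=1.02136 >1
Stable set (-2.2698, 0).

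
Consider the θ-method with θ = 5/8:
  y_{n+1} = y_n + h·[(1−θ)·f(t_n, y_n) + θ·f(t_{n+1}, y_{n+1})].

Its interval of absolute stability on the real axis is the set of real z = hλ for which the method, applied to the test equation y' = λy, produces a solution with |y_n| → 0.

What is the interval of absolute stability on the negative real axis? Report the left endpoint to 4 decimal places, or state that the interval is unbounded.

Test eqn y'=λy, z=hλ:
  y_{n+1} = y_n + z·[3/8·y_n + 5/8·y_{n+1}] ⇒ (1 − 5/8z)y_{n+1} = (1 + 3/8z)y_n
  so R(z) = (1 + 3/8z)/(1 − 5/8z).

Find x<0 with |R(x)|<1.
x=-1.31: |R|=0.2797
x=-2: |R|=0.1111
x=-10: |R|=0.3793
x=-100: |R|=0.5748
θ=5/8≥1/2 ⇒ |1+3/8x|<|1−5/8x| ∀x<0 ⇒ interval (−∞,0).

(−∞, 0) — no finite endpoint.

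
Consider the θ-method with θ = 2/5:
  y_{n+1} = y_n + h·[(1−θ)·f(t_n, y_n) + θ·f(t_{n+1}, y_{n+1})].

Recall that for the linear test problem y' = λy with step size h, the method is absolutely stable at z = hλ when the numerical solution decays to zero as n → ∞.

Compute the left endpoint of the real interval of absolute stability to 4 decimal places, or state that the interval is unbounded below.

z* = -10.0000.

Test eqn y'=λy, z=hλ:
  y_{n+1} = y_n + z·[3/5·y_n + 2/5·y_{n+1}] ⇒ (1 − 2/5z)y_{n+1} = (1 + 3/5z)y_n
  ⇒ R(z) = (1 + 3/5z)/(1 − 2/5z).

Find x<0 with |R(x)|<1.
x=-0.66: |R|=0.4778
R=−1: 1+3/5x = −1+2/5x ⇒ -1/5x=2 ⇒ x=2/(-1/5)=-10.0000
Confirm numerically:
  x=-8.744: |R|=0.94415 <1
  x=-8.276: |R|=0.92001 <1
  x=-8.094: |R|=0.91004 <1
  x=-7.903: |R|=0.89921 <1
  x=-10.584: |R|=1.02232 >1
  x=-10.429: |R|=1.01659 >1
  x=-10.219: |R|=1.00861 >1
So |R|<1 on (-10.0000, 0).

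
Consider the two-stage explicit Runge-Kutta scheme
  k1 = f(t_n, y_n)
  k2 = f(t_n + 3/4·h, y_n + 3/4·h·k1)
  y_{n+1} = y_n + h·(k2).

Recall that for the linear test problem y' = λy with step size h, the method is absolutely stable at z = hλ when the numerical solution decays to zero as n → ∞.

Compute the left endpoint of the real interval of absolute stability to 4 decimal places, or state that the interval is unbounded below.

On y'=λy, z=hλ:
  k1=λy_n ⇒ h·k1=z·y_n;  k2=λ(1+3/4z)y_n ⇒ h·k2=z(1+3/4z)y_n
  y_{n+1}/y_n = 1 + z(1+3/4z) = 1 + z + 3/4z²
  so R(z) = 1 + z + 3/4z².

Boundary: |R(x)|=1, x<0.
x=-0.72: |R|=0.6688
R=1: x+3/4x²=0 ⇒ x=−4/3=-1.3333; min R=1−1/(4·3/4)=0.6667>−1
Confirm numerically:
  x=-1.304: |R|=0.97131 <1
  x=-1.112: |R|=0.81541 <1
  x=-1.021: |R|=0.76083 <1
  x=-0.557: |R|=0.67569 <1
  x=-1.728: |R|=1.51149 >1
  x=-1.483: |R|=1.16647 >1
Stable set (-1.3333, 0).

z* = -1.3333.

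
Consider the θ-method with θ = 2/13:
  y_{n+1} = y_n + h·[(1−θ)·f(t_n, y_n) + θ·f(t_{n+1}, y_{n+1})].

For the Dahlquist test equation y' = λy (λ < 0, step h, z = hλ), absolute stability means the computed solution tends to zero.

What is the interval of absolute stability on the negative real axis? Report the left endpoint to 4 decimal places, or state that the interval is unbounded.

Test eqn y'=λy, z=hλ:
  y_{n+1} = y_n + z·[11/13·y_n + 2/13·y_{n+1}] ⇒ (1 − 2/13z)y_{n+1} = (1 + 11/13z)y_n
  ⇒ R(z) = (1 + 11/13z)/(1 − 2/13z).

Boundary: |R(x)|=1, x<0.
x=-1.67: |R|=0.3286
R=−1: 1+11/13x = −1+2/13x ⇒ -9/13x=2 ⇒ x=2/(-9/13)=-2.8889
Confirm numerically:
  x=-2.799: |R|=0.95650 <1
  x=-2.483: |R|=0.79667 <1
  x=-1.888: |R|=0.46304 <1
  x=-1.589: |R|=0.27686 <1
  x=-3.353: |R|=1.21197 >1
  x=-3.265: |R|=1.17332 >1
  x=-2.989: |R|=1.04748 >1
So |R|<1 on (-2.8889, 0).

z∈(-2.8889,0).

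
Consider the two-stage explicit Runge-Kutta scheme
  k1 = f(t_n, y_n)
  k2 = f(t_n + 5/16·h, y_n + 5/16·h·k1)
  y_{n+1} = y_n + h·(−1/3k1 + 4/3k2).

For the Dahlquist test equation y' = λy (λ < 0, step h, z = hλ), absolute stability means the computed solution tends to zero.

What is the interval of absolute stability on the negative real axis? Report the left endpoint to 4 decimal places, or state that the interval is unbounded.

With y'=λy (z=hλ):
  k1=λy_n ⇒ h·k1=z·y_n;  k2=λ(1+5/16z)y_n ⇒ h·k2=z(1+5/16z)y_n
  y_{n+1}/y_n = 1 − 1/3z + 4/3z(1+5/16z) = 1 + z + 5/12z²
  R(z) = 1 + z + 5/12z².

Find x<0 with |R(x)|<1.
x=-1.29: |R|=0.4034
R=1: x+5/12x²=0 ⇒ x=−12/5=-2.4000; min R=1−1/(4·5/12)=0.4000>−1
Confirm numerically:
  x=-2.175: |R|=0.79609 <1
  x=-1.941: |R|=0.62878 <1
  x=-1.199: |R|=0.40000 <1
  x=-1.154: |R|=0.40088 <1
  x=-2.783: |R|=1.44412 >1
  x=-2.486: |R|=1.08908 >1
  x=-2.447: |R|=1.04792 >1
Stable set (-2.4000, 0).

z∈(-2.4000,0).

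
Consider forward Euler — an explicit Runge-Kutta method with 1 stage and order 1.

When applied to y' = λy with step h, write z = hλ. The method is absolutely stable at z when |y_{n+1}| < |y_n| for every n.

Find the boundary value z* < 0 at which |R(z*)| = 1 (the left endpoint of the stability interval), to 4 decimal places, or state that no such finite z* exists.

left endpoint -2.0000.

With y'=λy (z=hλ):
  order 1, 1-stage ⇒ R(z)=1+z
  (e.g. R(-1.36)=-0.36000, |R|=0.36000)

Solve |R(x)|<1 on ℝ⁻.
x=-1.36: |R|=0.3600
|R(-1.98)|=0.9800 |R(-1.24)|=0.2400 |R(-0.6)|=0.4000
Bisect:
  x_lo=-2.5528 |R|=1.5528  x_hi=-0.0879 |R|=0.9121
  mid=-1.32037 |R|=0.32037 →hi
  mid=-1.93658 |R|=0.93658 →hi
  mid=-2.24468 |R|=1.24468 →lo
  mid=-2.09063 |R|=1.09063 →lo
  mid=-2.01361 |R|=1.01361 →lo
  mid=-1.97509 |R|=0.97509 →hi
  mid=-1.99435 |R|=0.99435 →hi
  mid=-2.00398 |R|=1.00398 →lo
  mid=-1.99916 |R|=0.99916 →hi
  ...
  [-2.00007,-1.99991] ⇒ x*=-2.0000
So |R|<1 on (-2.0000, 0).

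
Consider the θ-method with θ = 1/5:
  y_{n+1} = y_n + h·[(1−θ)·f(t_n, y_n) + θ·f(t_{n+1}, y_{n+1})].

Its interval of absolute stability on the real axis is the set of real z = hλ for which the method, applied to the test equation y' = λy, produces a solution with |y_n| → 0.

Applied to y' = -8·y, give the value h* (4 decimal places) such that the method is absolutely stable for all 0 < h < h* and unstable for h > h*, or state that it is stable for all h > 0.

(-3.3333,0); λ=-8 ⇒ h* = (10/3)/8 = 0.4167.

Test eqn y'=λy, z=hλ:
  y_{n+1} = y_n + z·[4/5·y_n + 1/5·y_{n+1}] ⇒ (1 − 1/5z)y_{n+1} = (1 + 4/5z)y_n
  ⇒ R(z) = (1 + 4/5z)/(1 − 1/5z).

Need |R(x)|<1, x<0.
x=-0.7: |R|=0.3860
R=−1: 1+4/5x = −1+1/5x ⇒ -3/5x=2 ⇒ x=2/(-3/5)=-3.3333
Confirm numerically:
  x=-2.891: |R|=0.83183 <1
  x=-2.817: |R|=0.80184 <1
  x=-2.752: |R|=0.77503 <1
  x=-1.345: |R|=0.05989 <1
  x=-3.742: |R|=1.14024 >1
  x=-3.534: |R|=1.07054 >1
So |R|<1 on (-3.3333, 0).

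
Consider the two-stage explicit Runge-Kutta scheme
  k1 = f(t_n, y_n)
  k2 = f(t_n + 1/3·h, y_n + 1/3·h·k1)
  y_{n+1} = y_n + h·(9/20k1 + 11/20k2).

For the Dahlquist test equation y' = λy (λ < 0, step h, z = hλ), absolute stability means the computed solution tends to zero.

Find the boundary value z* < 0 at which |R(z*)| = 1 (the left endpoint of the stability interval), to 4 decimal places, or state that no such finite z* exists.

On y'=λy, z=hλ:
  k1=λy_n ⇒ h·k1=z·y_n;  k2=λ(1+1/3z)y_n ⇒ h·k2=z(1+1/3z)y_n
  y_{n+1}/y_n = 1 + 9/20z + 11/20z(1+1/3z) = 1 + z + 11/60z²
  ⇒ R(z) = 1 + z + 11/60z².

Boundary: |R(x)|=1, x<0.
x=-0.88: |R|=0.2620
R=1: x+11/60x²=0 ⇒ x=−60/11=-5.4545; min R=1−1/(4·11/60)=-0.3636>−1
Confirm numerically:
  x=-3.961: |R|=0.08459 <1
  x=-2.683: |R|=0.36328 <1
  x=-2.674: |R|=0.36312 <1
  x=-2.354: |R|=0.33809 <1
  x=-5.564: |R|=1.11165 >1
  x=-5.497: |R|=1.04278 >1
Interval (-5.4545, 0).

z* = -5.4545.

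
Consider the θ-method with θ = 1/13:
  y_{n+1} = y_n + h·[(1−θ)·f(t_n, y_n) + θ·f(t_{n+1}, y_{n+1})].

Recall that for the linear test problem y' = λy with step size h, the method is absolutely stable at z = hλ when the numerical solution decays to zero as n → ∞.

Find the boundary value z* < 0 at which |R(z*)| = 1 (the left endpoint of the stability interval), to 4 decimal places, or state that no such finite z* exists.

Test eqn y'=λy, z=hλ:
  y_{n+1} = y_n + z·[12/13·y_n + 1/13·y_{n+1}] ⇒ (1 − 1/13z)y_{n+1} = (1 + 12/13z)y_n
  ⇒ R(z) = (1 + 12/13z)/(1 − 1/13z).

Need |R(x)|<1, x<0.
x=-1.21: |R|=0.1070
R=−1: 1+12/13x = −1+1/13x ⇒ -11/13x=2 ⇒ x=2/(-11/13)=-2.3636
Confirm numerically:
  x=-2.269: |R|=0.93182 <1
  x=-1.667: |R|=0.47753 <1
  x=-1.208: |R|=0.10529 <1
  x=-0.978: |R|=0.09043 <1
  x=-2.799: |R|=1.30312 >1
  x=-2.751: |R|=1.27052 >1
  x=-2.500: |R|=1.09677 >1
Interval (-2.3636, 0).

left endpoint -2.3636.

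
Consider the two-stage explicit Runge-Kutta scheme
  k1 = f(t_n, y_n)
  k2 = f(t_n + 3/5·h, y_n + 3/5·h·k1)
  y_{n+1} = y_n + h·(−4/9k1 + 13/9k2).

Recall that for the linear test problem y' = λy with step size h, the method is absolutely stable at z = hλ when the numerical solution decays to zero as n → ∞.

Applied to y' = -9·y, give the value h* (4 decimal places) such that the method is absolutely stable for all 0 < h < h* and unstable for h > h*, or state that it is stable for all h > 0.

(-1.1538,0); λ=-9 ⇒ h* = (15/13)/9 = 0.1282.

On y'=λy, z=hλ:
  k1=λy_n ⇒ h·k1=z·y_n;  k2=λ(1+3/5z)y_n ⇒ h·k2=z(1+3/5z)y_n
  y_{n+1}/y_n = 1 − 4/9z + 13/9z(1+3/5z) = 1 + z + 13/15z²
  R(z) = 1 + z + 13/15z².

Need |R(x)|<1, x<0.
x=-0.74: |R|=0.7346
R=1: x+13/15x²=0 ⇒ x=−15/13=-1.1538; min R=1−1/(4·13/15)=0.7115>−1
Confirm numerically:
  x=-0.899: |R|=0.80144 <1
  x=-0.862: |R|=0.78197 <1
  x=-0.774: |R|=0.74520 <1
  x=-0.716: |R|=0.72830 <1
  x=-1.628: |R|=1.66900 >1
  x=-1.426: |R|=1.33635 >1
Stable set (-1.1538, 0).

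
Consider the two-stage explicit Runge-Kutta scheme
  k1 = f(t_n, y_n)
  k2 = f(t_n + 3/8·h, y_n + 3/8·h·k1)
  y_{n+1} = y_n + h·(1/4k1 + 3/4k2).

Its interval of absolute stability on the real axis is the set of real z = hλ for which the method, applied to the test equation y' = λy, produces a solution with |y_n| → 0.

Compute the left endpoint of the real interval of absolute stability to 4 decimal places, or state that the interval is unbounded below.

With y'=λy (z=hλ):
  k1=λy_n ⇒ h·k1=z·y_n;  k2=λ(1+3/8z)y_n ⇒ h·k2=z(1+3/8z)y_n
  y_{n+1}/y_n = 1 + 1/4z + 3/4z(1+3/8z) = 1 + z + 9/32z²
  R(z) = 1 + z + 9/32z².

Solve |R(x)|<1 on ℝ⁻.
x=-1.66: |R|=0.1150
R=1: x+9/32x²=0 ⇒ x=−32/9=-3.5556; min R=1−1/(4·9/32)=0.1111>−1
Confirm numerically:
  x=-2.420: |R|=0.22711 <1
  x=-1.831: |R|=0.11191 <1
  x=-1.503: |R|=0.13235 <1
  x=-3.852: |R|=1.32116 >1
  x=-3.752: |R|=1.20730 >1
  x=-3.729: |R|=1.18191 >1
Interval (-3.5556, 0).

z* = -3.5556.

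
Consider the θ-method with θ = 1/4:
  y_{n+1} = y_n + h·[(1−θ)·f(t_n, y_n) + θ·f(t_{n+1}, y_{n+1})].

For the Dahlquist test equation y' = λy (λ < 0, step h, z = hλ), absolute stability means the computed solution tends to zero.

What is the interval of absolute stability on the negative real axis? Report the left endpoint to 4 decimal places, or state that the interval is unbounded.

(-4.0000, 0).

With y'=λy (z=hλ):
  y_{n+1} = y_n + z·[3/4·y_n + 1/4·y_{n+1}] ⇒ (1 − 1/4z)y_{n+1} = (1 + 3/4z)y_n
  ⇒ R(z) = (1 + 3/4z)/(1 − 1/4z).

Solve |R(x)|<1 on ℝ⁻.
x=-1.32: |R|=0.0075
R=−1: 1+3/4x = −1+1/4x ⇒ -1/2x=2 ⇒ x=2/(-1/2)=-4.0000
Confirm numerically:
  x=-2.930: |R|=0.69120 <1
  x=-2.242: |R|=0.43672 <1
  x=-2.014: |R|=0.33954 <1
  x=-1.859: |R|=0.26916 <1
  x=-4.316: |R|=1.07600 >1
  x=-4.177: |R|=1.04329 >1
  x=-4.157: |R|=1.03849 >1
Interval (-4.0000, 0).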